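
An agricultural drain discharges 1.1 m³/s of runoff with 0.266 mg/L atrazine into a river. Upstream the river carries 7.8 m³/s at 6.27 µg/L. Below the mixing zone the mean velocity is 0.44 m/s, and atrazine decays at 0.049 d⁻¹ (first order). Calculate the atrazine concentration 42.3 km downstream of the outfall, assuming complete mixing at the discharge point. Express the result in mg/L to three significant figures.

0.0363 mg/L

6.27 µg/L = 0.00627 mg/L.
After complete mixing, C₀ = (1.1·0.266 + 7.8·0.00627) / 8.9 = 0.03837 mg/L.
Travel time t = 4.23e+04 m / 0.44 m/s = 9.614e+04 s = 1.113 d.
C = 0.03837·exp(−0.049·1.113) = 0.03837·0.9469 = 0.03634 mg/L.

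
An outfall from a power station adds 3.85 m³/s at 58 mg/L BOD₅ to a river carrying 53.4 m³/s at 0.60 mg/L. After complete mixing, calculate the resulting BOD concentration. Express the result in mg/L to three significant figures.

4.46 mg/L

Flow-weighted mixing gives C = (3.85·58 + 53.4·0.6) / (3.85 + 53.4) = 255.3/57.25 = 4.46 mg/L.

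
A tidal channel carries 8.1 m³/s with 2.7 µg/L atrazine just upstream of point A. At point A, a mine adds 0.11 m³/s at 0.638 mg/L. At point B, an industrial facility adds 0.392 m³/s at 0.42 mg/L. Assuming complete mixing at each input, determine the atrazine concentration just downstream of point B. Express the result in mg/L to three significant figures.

2.7 µg/L = 0.0027 mg/L.
After input A: C = (8.1·0.0027 + 0.11·0.638) / 8.21 = 0.01121 mg/L.
After input B: C = (8.21·0.01121 + 0.392·0.42) / 8.602 = 0.02984 mg/L.

0.0298 mg/L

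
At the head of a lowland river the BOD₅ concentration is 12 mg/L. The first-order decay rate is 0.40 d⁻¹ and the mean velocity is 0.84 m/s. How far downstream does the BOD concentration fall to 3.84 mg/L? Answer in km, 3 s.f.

From C = C₀·e^(−kt), t = ln(C₀/C)/k = ln(12/3.84)/0.40 = 1.139/0.40 = 2.849 d.
Distance = v·t = 0.84 m/s × 2.461e+05 s = 2.067e+05 m = 206.7 km.

207 km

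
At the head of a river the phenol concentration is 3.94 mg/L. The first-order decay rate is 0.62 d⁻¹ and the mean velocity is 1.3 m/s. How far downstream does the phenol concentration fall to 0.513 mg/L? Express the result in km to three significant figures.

From C = C₀·e^(−kt), t = ln(C₀/C)/k = ln(3.94/0.513)/0.62 = 2.039/0.62 = 3.288 d.
Distance = v·t = 1.3 m/s × 2.841e+05 s = 3.693e+05 m = 369.3 km.

369 km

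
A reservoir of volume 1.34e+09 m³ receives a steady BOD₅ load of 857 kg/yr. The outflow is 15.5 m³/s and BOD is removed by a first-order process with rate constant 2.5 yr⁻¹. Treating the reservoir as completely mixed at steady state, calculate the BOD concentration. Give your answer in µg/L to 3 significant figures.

Outflow Q = 15.5 m³/s × 3.156e+07 s/yr = 4.891e+08 m³/yr.
Steady-state CSTR mass balance: W = Q·C + k·V·C, so C = W/(Q + kV).
Q + kV = 4.891e+08 + 2.5·1.34e+09 = 3.839e+09 m³/yr.
C = 857/3.839e+09 = 2.232e-07 kg/m³ = 0.0002232 mg/L = 0.2232 µg/L.

0.223 µg/L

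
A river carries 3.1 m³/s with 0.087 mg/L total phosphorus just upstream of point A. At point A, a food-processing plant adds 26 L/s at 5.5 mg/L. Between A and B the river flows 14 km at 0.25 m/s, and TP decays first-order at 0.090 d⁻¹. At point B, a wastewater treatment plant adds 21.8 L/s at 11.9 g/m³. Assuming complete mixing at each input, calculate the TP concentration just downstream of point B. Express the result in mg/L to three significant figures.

26 L/s = 0.026 m³/s.
After input A: C = (3.1·0.087 + 0.026·5.5) / 3.126 = 0.132 mg/L.
Over the 14 km reach to input B (t = 5.6e+04 s = 0.6481 d), decay gives C = 0.132·exp(−0.090·0.6481) = 0.1245 mg/L.
21.8 L/s = 0.0218 m³/s.
After input B: C = (3.126·0.1245 + 0.0218·11.9) / 3.148 = 0.2061 mg/L.

0.206 mg/L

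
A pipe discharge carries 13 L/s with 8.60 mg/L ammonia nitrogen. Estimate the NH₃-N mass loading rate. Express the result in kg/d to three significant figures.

13 L/s = 0.013 m³/s.
Mass flux = Q·C = 0.013 m³/s × 8.6 g/m³ = 0.1118 g/s.
= 0.1118 g/s × 86.4 = 9.66 kg/d.

9.66 kg/d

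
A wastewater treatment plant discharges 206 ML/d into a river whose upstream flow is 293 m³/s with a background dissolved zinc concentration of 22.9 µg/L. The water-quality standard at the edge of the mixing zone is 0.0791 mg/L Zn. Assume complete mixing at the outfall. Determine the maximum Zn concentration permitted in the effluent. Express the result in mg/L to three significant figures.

206 ML/d = 2.384 m³/s.
22.9 µg/L = 0.0229 mg/L.
Mass balance: 0.0791·295.4 = 2.384·Cₑ + 293·0.0229.
Cₑ = (23.36 − 6.71) / 2.384 = 6.985 mg/L.

6.99 mg/L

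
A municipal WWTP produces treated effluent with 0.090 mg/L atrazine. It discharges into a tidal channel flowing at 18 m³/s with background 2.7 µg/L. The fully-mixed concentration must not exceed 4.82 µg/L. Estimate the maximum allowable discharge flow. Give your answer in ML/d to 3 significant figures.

38.7 ML/d

2.7 µg/L = 0.0027 mg/L.
4.82 µg/L = 0.00482 mg/L.
Mass balance at complete mixing: C_std·(Q_w + Q_r) = Q_w·C_e + Q_r·C_b.
Rearranging, Q_w = Q_r·(C_std − C_b)/(C_e − C_std) = 18·(0.00482 − 0.0027) / (0.09 − 0.00482) = 0.448 m³/s.
= 38.71 ML/d.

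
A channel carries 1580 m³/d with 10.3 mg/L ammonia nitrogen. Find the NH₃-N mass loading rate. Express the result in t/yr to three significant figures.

5.94 t/yr

1580 m³/d = 0.01829 m³/s.
Mass flux = Q·C = 0.01829 m³/s × 10.3 g/m³ = 0.1884 g/s.
= 0.1884 g/s × 31.56 = 5.944 t/yr.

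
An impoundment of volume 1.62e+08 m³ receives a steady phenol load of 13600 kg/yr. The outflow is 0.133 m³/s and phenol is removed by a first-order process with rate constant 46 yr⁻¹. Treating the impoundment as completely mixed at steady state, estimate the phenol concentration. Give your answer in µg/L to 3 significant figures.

Outflow Q = 0.133 m³/s × 3.156e+07 s/yr = 4.197e+06 m³/yr.
Steady-state CSTR mass balance: W = Q·C + k·V·C, so C = W/(Q + kV).
Q + kV = 4.197e+06 + 46·1.62e+08 = 7.456e+09 m³/yr.
C = 13600/7.456e+09 = 1.824e-06 kg/m³ = 0.001824 mg/L = 1.824 µg/L.

1.82 µg/L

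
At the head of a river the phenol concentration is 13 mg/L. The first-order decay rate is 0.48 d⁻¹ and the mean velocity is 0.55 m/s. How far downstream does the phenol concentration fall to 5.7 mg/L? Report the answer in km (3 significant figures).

From C = C₀·e^(−kt), t = ln(C₀/C)/k = ln(13/5.7)/0.48 = 0.8245/0.48 = 1.718 d.
Distance = v·t = 0.55 m/s × 1.484e+05 s = 8.162e+04 m = 81.62 km.

81.6 km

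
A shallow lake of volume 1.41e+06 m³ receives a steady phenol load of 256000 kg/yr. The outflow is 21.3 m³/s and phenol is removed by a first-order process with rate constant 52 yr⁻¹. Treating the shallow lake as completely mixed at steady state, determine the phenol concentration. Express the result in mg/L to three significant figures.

Outflow Q = 21.3 m³/s × 3.156e+07 s/yr = 6.722e+08 m³/yr.
Steady-state CSTR mass balance: W = Q·C + k·V·C, so C = W/(Q + kV).
Q + kV = 6.722e+08 + 52·1.41e+06 = 7.455e+08 m³/yr.
C = 256000/7.455e+08 = 0.0003434 kg/m³ = 0.3434 mg/L.

0.343 mg/L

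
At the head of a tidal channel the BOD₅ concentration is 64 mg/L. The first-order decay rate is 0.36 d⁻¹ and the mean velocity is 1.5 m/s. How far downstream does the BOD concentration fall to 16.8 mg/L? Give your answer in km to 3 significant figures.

482 km

From C = C₀·e^(−kt), t = ln(C₀/C)/k = ln(64/16.8)/0.36 = 1.338/0.36 = 3.715 d.
Distance = v·t = 1.5 m/s × 3.21e+05 s = 4.815e+05 m = 481.5 km.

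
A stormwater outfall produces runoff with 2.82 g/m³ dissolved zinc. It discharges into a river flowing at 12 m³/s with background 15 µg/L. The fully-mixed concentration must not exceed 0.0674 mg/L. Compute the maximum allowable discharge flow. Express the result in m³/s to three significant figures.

0.228 m³/s

15 µg/L = 0.015 mg/L.
Mass balance at complete mixing: C_std·(Q_w + Q_r) = Q_w·C_e + Q_r·C_b.
Rearranging, Q_w = Q_r·(C_std − C_b)/(C_e − C_std) = 12·(0.0674 − 0.015) / (2.82 − 0.0674) = 0.2284 m³/s.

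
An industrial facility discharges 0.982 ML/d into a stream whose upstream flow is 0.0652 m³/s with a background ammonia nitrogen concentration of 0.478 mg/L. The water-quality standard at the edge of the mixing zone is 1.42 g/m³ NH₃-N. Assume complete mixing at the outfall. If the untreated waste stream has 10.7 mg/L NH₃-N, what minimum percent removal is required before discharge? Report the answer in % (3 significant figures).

0.982 ML/d = 0.01137 m³/s.
Mass balance: 1.42·0.07657 = 0.01137·Cₑ + 0.0652·0.478.
Cₑ = (0.1087 − 0.03117) / 0.01137 = 6.824 mg/L.
Required removal = 1 − 6.824/10.7 = 36.23 %.

36.2 %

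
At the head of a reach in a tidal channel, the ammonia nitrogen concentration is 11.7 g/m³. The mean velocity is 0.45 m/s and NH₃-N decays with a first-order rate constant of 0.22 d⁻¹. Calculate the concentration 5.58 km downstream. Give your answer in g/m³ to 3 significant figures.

Travel time t = 5.58 km / 0.45 m/s = 5580/0.45 = 1.24e+04 s = 0.1435 d.
First-order decay: C = 11.7·exp(−0.22·0.1435) = 11.7·0.9689 = 11.34 g/m³.

11.3 g/m³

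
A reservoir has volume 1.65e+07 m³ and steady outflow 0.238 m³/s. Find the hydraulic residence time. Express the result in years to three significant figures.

2.20 yr

Q = 0.238 m³/s × 3.156e+07 s/yr = 7.511e+06 m³/yr.
Hydraulic residence time τ = V/Q = 1.65e+07/7.511e+06 = 2.197 yr.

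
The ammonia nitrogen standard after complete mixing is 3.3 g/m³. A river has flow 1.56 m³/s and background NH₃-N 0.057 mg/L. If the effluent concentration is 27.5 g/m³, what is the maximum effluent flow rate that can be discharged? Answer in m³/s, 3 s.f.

Mass balance at complete mixing: C_std·(Q_w + Q_r) = Q_w·C_e + Q_r·C_b.
Rearranging, Q_w = Q_r·(C_std − C_b)/(C_e − C_std) = 1.56·(3.3 − 0.057) / (27.5 − 3.3) = 0.2091 m³/s.

0.209 m³/s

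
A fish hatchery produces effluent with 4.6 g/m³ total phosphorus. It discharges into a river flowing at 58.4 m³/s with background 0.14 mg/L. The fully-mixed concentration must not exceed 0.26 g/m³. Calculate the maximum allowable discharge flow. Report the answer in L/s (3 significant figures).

Mass balance at complete mixing: C_std·(Q_w + Q_r) = Q_w·C_e + Q_r·C_b.
Rearranging, Q_w = Q_r·(C_std − C_b)/(C_e − C_std) = 58.4·(0.26 − 0.14) / (4.6 − 0.26) = 1.615 m³/s.
= 1615 L/s.

1610 L/s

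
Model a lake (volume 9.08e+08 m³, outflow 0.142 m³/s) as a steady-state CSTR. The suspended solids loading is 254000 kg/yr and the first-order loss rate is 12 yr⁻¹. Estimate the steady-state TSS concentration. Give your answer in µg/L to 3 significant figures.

Outflow Q = 0.142 m³/s × 3.156e+07 s/yr = 4.481e+06 m³/yr.
Steady-state CSTR mass balance: W = Q·C + k·V·C, so C = W/(Q + kV).
Q + kV = 4.481e+06 + 12·9.08e+08 = 1.09e+10 m³/yr.
C = 254000/1.09e+10 = 2.33e-05 kg/m³ = 0.0233 mg/L = 23.3 µg/L.

23.3 µg/L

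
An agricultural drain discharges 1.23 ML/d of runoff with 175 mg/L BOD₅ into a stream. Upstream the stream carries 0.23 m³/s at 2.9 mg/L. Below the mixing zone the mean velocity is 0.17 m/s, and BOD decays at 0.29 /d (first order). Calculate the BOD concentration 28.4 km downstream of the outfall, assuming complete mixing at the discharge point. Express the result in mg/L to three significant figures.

7.38 mg/L

1.23 ML/d = 0.01424 m³/s.
After complete mixing, C₀ = (0.01424·175 + 0.23·2.9) / 0.2442 = 12.93 mg/L.
Travel time t = 2.84e+04 m / 0.17 m/s = 1.671e+05 s = 1.934 d.
C = 12.93·exp(−0.29·1.934) = 12.93·0.5708 = 7.381 mg/L.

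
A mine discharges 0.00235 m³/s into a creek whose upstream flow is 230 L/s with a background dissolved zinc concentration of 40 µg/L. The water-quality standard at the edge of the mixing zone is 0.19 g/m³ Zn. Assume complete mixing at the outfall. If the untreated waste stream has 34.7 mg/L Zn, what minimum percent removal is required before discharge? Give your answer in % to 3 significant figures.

230 L/s = 0.23 m³/s.
40 µg/L = 0.04 mg/L.
Mass balance: 0.19·0.2324 = 0.00235·Cₑ + 0.23·0.04.
Cₑ = (0.04415 − 0.0092) / 0.00235 = 14.87 mg/L.
Required removal = 1 − 14.87/34.7 = 57.14 %.

57.1 %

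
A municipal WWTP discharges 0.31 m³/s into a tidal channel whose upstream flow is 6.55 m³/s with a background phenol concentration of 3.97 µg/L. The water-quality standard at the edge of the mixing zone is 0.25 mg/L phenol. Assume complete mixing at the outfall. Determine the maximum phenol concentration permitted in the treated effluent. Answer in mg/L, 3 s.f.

3.97 µg/L = 0.00397 mg/L.
Mass balance: 0.25·6.86 = 0.31·Cₑ + 6.55·0.00397.
Cₑ = (1.715 − 0.026) / 0.31 = 5.448 mg/L.

5.45 mg/L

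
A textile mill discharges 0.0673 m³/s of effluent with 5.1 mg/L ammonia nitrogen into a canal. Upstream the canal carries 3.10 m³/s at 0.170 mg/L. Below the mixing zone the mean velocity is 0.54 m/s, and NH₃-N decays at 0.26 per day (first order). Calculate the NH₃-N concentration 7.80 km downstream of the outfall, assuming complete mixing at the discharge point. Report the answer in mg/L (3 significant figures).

0.263 mg/L

After complete mixing, C₀ = (0.0673·5.1 + 3.1·0.17) / 3.167 = 0.2748 mg/L.
Travel time t = 7800 m / 0.54 m/s = 1.444e+04 s = 0.1672 d.
C = 0.2748·exp(−0.26·0.1672) = 0.2748·0.9575 = 0.2631 mg/L.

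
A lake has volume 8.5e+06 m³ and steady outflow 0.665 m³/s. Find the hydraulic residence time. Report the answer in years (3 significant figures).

0.405 yr

Q = 0.665 m³/s × 3.156e+07 s/yr = 2.099e+07 m³/yr.
Hydraulic residence time τ = V/Q = 8.5e+06/2.099e+07 = 0.405 yr.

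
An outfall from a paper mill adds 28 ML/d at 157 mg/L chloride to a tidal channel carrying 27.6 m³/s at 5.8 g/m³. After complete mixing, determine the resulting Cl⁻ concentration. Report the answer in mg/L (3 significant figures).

7.55 mg/L

28 ML/d = 0.3241 m³/s.
Flow-weighted mixing gives C = (0.3241·157 + 27.6·5.8) / (0.3241 + 27.6) = 211/27.92 = 7.555 mg/L.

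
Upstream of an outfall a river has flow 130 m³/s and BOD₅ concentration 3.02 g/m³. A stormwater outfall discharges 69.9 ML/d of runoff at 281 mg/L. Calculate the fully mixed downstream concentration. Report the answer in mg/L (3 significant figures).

4.74 mg/L

69.9 ML/d = 0.809 m³/s.
Conservation of mass across the mixing zone: C = (0.809·281 + 130·3.02) / (0.809 + 130) = 619.9/130.8 = 4.739 mg/L.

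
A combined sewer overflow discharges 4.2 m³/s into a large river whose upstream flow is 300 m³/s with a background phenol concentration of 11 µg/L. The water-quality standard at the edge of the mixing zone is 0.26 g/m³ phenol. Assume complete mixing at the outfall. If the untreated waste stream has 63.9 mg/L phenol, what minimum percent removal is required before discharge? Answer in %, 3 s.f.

11 µg/L = 0.011 mg/L.
Mass balance: 0.26·304.2 = 4.2·Cₑ + 300·0.011.
Cₑ = (79.09 − 3.3) / 4.2 = 18.05 mg/L.
Required removal = 1 − 18.05/63.9 = 71.76 %.

71.8 %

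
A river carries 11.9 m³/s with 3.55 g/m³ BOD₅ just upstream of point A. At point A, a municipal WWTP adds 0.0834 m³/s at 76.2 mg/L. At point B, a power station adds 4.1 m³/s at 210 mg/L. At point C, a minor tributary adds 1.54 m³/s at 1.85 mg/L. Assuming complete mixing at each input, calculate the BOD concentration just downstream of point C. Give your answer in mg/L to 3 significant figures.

After input A: C = (11.9·3.55 + 0.0834·76.2) / 11.98 = 4.056 mg/L.
After input B: C = (11.98·4.056 + 4.1·210) / 16.08 = 56.56 mg/L.
After input C: C = (16.08·56.56 + 1.54·1.85) / 17.62 = 51.77 mg/L.

51.8 mg/L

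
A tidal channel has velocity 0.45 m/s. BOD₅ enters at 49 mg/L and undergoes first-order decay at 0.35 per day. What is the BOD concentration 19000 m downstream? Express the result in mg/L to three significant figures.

Travel time t = 19000 m / 0.45 m/s = 1.9e+04/0.45 = 4.222e+04 s = 0.4887 d.
First-order decay: C = 49·exp(−0.35·0.4887) = 49·0.8428 = 41.3 mg/L.

41.3 mg/L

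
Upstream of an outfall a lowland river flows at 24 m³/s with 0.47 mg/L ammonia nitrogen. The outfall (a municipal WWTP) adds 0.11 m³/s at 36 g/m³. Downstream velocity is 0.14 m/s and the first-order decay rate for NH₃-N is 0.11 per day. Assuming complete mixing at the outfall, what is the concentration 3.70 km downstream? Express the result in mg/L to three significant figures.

0.611 mg/L

After complete mixing, C₀ = (0.11·36 + 24·0.47) / 24.11 = 0.6321 mg/L.
Travel time t = 3700 m / 0.14 m/s = 2.643e+04 s = 0.3059 d.
C = 0.6321·exp(−0.11·0.3059) = 0.6321·0.9669 = 0.6112 mg/L.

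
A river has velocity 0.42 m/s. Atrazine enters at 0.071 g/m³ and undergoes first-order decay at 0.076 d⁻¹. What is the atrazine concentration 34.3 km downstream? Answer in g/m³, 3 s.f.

0.0661 g/m³

Travel time t = 34.3 km / 0.42 m/s = 3.43e+04/0.42 = 8.167e+04 s = 0.9452 d.
First-order decay: C = 0.071·exp(−0.076·0.9452) = 0.071·0.9307 = 0.06608 g/m³.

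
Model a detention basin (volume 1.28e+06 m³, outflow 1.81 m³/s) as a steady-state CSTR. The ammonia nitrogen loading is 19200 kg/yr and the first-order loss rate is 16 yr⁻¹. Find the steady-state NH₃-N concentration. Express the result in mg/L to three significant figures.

Outflow Q = 1.81 m³/s × 3.156e+07 s/yr = 5.712e+07 m³/yr.
Steady-state CSTR mass balance: W = Q·C + k·V·C, so C = W/(Q + kV).
Q + kV = 5.712e+07 + 16·1.28e+06 = 7.76e+07 m³/yr.
C = 19200/7.76e+07 = 0.0002474 kg/m³ = 0.2474 mg/L.

0.247 mg/L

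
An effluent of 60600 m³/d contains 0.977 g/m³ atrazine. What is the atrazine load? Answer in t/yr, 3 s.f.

21.6 t/yr

60600 m³/d = 0.7014 m³/s.
Mass flux = Q·C = 0.7014 m³/s × 0.977 g/m³ = 0.6853 g/s.
= 0.6853 g/s × 31.56 = 21.63 t/yr.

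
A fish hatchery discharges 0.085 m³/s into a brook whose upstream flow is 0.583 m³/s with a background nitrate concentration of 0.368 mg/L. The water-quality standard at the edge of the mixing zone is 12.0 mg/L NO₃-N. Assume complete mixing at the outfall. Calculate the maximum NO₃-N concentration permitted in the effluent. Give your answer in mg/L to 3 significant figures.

91.8 mg/L

Mass balance: 12·0.668 = 0.085·Cₑ + 0.583·0.368.
Cₑ = (8.016 − 0.2145) / 0.085 = 91.78 mg/L.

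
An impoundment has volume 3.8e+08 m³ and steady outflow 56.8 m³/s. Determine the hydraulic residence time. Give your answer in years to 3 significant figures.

Q = 56.8 m³/s × 3.156e+07 s/yr = 1.792e+09 m³/yr.
Hydraulic residence time τ = V/Q = 3.8e+08/1.792e+09 = 0.212 yr.

0.212 yr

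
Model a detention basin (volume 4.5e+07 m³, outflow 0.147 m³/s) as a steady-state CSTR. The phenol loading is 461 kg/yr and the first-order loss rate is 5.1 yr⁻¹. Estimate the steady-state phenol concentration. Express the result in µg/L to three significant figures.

1.97 µg/L

Outflow Q = 0.147 m³/s × 3.156e+07 s/yr = 4.639e+06 m³/yr.
Steady-state CSTR mass balance: W = Q·C + k·V·C, so C = W/(Q + kV).
Q + kV = 4.639e+06 + 5.1·4.5e+07 = 2.341e+08 m³/yr.
C = 461/2.341e+08 = 1.969e-06 kg/m³ = 0.001969 mg/L = 1.969 µg/L.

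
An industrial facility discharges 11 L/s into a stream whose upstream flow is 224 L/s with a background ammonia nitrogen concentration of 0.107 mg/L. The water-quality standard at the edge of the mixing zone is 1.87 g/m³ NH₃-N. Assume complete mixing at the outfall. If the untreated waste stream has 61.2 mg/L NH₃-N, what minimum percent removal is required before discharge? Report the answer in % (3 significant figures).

11 L/s = 0.011 m³/s.
224 L/s = 0.224 m³/s.
Mass balance: 1.87·0.235 = 0.011·Cₑ + 0.224·0.107.
Cₑ = (0.4395 − 0.02397) / 0.011 = 37.77 mg/L.
Required removal = 1 − 37.77/61.2 = 38.28 %.

38.3 %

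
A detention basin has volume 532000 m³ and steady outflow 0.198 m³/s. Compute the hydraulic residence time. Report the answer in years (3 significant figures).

Q = 0.198 m³/s × 3.156e+07 s/yr = 6.248e+06 m³/yr.
Hydraulic residence time τ = V/Q = 532000/6.248e+06 = 0.08514 yr.

0.0851 yr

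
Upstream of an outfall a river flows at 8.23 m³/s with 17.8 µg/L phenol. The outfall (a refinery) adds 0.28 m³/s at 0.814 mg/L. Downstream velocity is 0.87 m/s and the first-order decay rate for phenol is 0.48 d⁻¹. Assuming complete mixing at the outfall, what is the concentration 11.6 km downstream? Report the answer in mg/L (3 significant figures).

0.0409 mg/L

17.8 µg/L = 0.0178 mg/L.
After complete mixing, C₀ = (0.28·0.814 + 8.23·0.0178) / 8.51 = 0.044 mg/L.
Travel time t = 1.16e+04 m / 0.87 m/s = 1.333e+04 s = 0.1543 d.
C = 0.044·exp(−0.48·0.1543) = 0.044·0.9286 = 0.04086 mg/L.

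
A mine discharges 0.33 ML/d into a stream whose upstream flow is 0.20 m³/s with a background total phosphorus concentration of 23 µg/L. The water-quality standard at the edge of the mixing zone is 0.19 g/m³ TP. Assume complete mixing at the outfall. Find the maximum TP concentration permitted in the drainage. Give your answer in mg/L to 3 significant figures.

8.93 mg/L

0.33 ML/d = 0.003819 m³/s.
23 µg/L = 0.023 mg/L.
Mass balance: 0.19·0.2038 = 0.003819·Cₑ + 0.2·0.023.
Cₑ = (0.03873 − 0.0046) / 0.003819 = 8.935 mg/L.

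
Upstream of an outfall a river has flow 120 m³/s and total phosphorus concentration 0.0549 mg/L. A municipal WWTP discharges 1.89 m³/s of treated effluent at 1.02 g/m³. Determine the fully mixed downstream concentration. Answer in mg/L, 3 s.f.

0.0699 mg/L

By mass balance at complete mixing, C = (1.89·1.02 + 120·0.0549) / (1.89 + 120) = 8.516/121.9 = 0.06986 mg/L.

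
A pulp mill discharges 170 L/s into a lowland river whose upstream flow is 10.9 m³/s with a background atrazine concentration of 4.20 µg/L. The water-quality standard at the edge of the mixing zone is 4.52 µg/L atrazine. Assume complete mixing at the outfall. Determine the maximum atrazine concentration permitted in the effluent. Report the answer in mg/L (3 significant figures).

0.0250 mg/L

170 L/s = 0.17 m³/s.
4.20 µg/L = 0.0042 mg/L.
4.52 µg/L = 0.00452 mg/L.
Mass balance: 0.00452·11.07 = 0.17·Cₑ + 10.9·0.0042.
Cₑ = (0.05004 − 0.04578) / 0.17 = 0.02504 mg/L.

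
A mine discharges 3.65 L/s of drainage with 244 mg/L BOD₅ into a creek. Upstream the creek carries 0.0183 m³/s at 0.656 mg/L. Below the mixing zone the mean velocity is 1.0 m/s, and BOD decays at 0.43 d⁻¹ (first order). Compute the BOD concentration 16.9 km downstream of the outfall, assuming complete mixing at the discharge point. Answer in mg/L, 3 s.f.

3.65 L/s = 0.00365 m³/s.
After complete mixing, C₀ = (0.00365·244 + 0.0183·0.656) / 0.02195 = 41.12 mg/L.
Travel time t = 1.69e+04 m / 1.0 m/s = 1.69e+04 s = 0.1956 d.
C = 41.12·exp(−0.43·0.1956) = 41.12·0.9193 = 37.8 mg/L.

37.8 mg/L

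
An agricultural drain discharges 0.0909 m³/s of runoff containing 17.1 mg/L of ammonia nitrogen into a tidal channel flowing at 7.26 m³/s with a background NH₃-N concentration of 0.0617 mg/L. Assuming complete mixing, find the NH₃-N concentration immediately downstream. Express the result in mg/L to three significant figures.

Flow-weighted mixing gives C = (0.0909·17.1 + 7.26·0.0617) / (0.0909 + 7.26) = 2.002/7.351 = 0.2724 mg/L.

0.272 mg/L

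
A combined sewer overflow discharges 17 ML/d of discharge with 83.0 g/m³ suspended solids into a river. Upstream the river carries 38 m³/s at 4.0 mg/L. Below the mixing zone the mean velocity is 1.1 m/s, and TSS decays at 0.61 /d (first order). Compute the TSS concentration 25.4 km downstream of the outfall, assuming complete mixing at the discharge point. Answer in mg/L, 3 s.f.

17 ML/d = 0.1968 m³/s.
After complete mixing, C₀ = (0.1968·83 + 38·4) / 38.2 = 4.407 mg/L.
Travel time t = 2.54e+04 m / 1.1 m/s = 2.309e+04 s = 0.2673 d.
C = 4.407·exp(−0.61·0.2673) = 4.407·0.8496 = 3.744 mg/L.

3.74 mg/L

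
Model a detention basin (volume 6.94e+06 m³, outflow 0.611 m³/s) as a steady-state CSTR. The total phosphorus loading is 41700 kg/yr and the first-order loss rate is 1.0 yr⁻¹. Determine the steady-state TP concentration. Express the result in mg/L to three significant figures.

Outflow Q = 0.611 m³/s × 3.156e+07 s/yr = 1.928e+07 m³/yr.
Steady-state CSTR mass balance: W = Q·C + k·V·C, so C = W/(Q + kV).
Q + kV = 1.928e+07 + 1.0·6.94e+06 = 2.622e+07 m³/yr.
C = 41700/2.622e+07 = 0.00159 kg/m³ = 1.59 mg/L.

1.59 mg/L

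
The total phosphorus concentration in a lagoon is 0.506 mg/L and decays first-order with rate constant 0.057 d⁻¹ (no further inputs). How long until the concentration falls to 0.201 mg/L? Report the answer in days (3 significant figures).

t = ln(C₀/C)/k = ln(0.506/0.201)/0.057 = 0.9232/0.057 = 16.2 d.

16.2 d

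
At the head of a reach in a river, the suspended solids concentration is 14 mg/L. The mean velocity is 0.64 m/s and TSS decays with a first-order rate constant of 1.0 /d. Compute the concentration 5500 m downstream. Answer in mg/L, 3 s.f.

Travel time t = 5500 m / 0.64 m/s = 5500/0.64 = 8594 s = 0.09946 d.
First-order decay: C = 14·exp(−1.0·0.09946) = 14·0.9053 = 12.67 mg/L.

12.7 mg/L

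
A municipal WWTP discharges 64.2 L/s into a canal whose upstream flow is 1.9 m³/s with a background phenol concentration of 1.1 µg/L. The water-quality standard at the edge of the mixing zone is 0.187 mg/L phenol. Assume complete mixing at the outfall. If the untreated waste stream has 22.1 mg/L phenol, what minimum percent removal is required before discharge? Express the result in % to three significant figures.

64.2 L/s = 0.0642 m³/s.
1.1 µg/L = 0.0011 mg/L.
Mass balance: 0.187·1.964 = 0.0642·Cₑ + 1.9·0.0011.
Cₑ = (0.3673 − 0.00209) / 0.0642 = 5.689 mg/L.
Required removal = 1 − 5.689/22.1 = 74.26 %.

74.3 %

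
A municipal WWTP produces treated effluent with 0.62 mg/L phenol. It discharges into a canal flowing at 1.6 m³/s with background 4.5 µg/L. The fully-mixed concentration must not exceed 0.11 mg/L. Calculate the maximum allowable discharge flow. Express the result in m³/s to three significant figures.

0.331 m³/s

4.5 µg/L = 0.0045 mg/L.
Mass balance at complete mixing: C_std·(Q_w + Q_r) = Q_w·C_e + Q_r·C_b.
Rearranging, Q_w = Q_r·(C_std − C_b)/(C_e − C_std) = 1.6·(0.11 − 0.0045) / (0.62 − 0.11) = 0.331 m³/s.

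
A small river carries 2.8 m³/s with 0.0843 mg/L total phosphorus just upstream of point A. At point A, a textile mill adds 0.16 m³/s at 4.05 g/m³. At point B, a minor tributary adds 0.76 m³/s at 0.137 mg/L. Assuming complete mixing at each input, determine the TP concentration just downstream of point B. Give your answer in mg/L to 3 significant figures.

0.266 mg/L

After input A: C = (2.8·0.0843 + 0.16·4.05) / 2.96 = 0.2987 mg/L.
After input B: C = (2.96·0.2987 + 0.76·0.137) / 3.72 = 0.2656 mg/L.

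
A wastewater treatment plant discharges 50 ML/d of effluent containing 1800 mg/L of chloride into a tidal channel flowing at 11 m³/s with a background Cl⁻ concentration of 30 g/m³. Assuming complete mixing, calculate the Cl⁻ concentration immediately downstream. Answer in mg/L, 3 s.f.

50 ML/d = 0.5787 m³/s.
Flow-weighted mixing gives C = (0.5787·1800 + 11·30) / (0.5787 + 11) = 1372/11.58 = 118.5 mg/L.

118 mg/L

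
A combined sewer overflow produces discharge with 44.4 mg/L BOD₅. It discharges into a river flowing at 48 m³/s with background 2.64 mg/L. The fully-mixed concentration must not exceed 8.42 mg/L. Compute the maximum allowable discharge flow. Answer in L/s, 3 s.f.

7710 L/s

Mass balance at complete mixing: C_std·(Q_w + Q_r) = Q_w·C_e + Q_r·C_b.
Rearranging, Q_w = Q_r·(C_std − C_b)/(C_e − C_std) = 48·(8.42 − 2.64) / (44.4 − 8.42) = 7.711 m³/s.
= 7711 L/s.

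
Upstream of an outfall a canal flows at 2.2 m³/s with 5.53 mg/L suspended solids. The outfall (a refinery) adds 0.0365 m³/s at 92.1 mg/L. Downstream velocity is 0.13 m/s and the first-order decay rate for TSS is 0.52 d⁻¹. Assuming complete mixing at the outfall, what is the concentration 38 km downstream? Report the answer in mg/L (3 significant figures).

After complete mixing, C₀ = (0.0365·92.1 + 2.2·5.53) / 2.237 = 6.943 mg/L.
Travel time t = 3.8e+04 m / 0.13 m/s = 2.923e+05 s = 3.383 d.
C = 6.943·exp(−0.52·3.383) = 6.943·0.1722 = 1.195 mg/L.

1.20 mg/L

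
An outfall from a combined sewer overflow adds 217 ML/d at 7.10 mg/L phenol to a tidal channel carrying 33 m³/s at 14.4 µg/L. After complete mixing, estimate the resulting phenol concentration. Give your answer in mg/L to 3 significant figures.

217 ML/d = 2.512 m³/s.
14.4 µg/L = 0.0144 mg/L.
By mass balance at complete mixing, C = (2.512·7.1 + 33·0.0144) / (2.512 + 33) = 18.31/35.51 = 0.5155 mg/L.

0.516 mg/L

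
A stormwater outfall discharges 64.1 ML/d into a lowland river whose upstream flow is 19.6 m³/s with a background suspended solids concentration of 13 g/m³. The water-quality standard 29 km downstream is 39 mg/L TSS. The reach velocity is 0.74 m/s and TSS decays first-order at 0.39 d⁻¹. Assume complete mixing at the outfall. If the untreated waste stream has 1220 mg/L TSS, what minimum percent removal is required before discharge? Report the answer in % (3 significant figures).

23.5 %

64.1 ML/d = 0.7419 m³/s.
Travel time to the compliance point: t = 2.9e+04/0.74 = 3.919e+04 s = 0.4536 d; decay factor exp(−0.39·0.4536) = 0.8379.
So the concentration just after mixing may be at most 39/0.8379 = 46.55 mg/L.
Mass balance: 46.55·20.34 = 0.7419·Cₑ + 19.6·13.
Cₑ = (946.8 − 254.8) / 0.7419 = 932.8 mg/L.
Required removal = 1 − 932.8/1220 = 23.54 %.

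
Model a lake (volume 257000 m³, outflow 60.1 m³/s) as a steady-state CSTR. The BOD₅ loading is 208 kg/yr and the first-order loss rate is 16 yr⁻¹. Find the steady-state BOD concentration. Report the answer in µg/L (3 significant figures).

0.109 µg/L

Outflow Q = 60.1 m³/s × 3.156e+07 s/yr = 1.897e+09 m³/yr.
Steady-state CSTR mass balance: W = Q·C + k·V·C, so C = W/(Q + kV).
Q + kV = 1.897e+09 + 16·257000 = 1.901e+09 m³/yr.
C = 208/1.901e+09 = 1.094e-07 kg/m³ = 0.0001094 mg/L = 0.1094 µg/L.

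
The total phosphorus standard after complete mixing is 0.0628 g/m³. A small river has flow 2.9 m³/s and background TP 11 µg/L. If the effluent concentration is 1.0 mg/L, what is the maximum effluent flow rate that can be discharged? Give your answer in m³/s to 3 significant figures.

0.160 m³/s

11 µg/L = 0.011 mg/L.
Mass balance at complete mixing: C_std·(Q_w + Q_r) = Q_w·C_e + Q_r·C_b.
Rearranging, Q_w = Q_r·(C_std − C_b)/(C_e − C_std) = 2.9·(0.0628 − 0.011) / (1 − 0.0628) = 0.1603 m³/s.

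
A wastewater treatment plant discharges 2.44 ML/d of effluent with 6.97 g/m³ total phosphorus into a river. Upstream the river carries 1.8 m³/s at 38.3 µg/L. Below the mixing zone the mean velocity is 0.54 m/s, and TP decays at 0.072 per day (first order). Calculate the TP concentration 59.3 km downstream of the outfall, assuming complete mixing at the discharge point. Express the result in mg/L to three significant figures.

2.44 ML/d = 0.02824 m³/s.
38.3 µg/L = 0.0383 mg/L.
After complete mixing, C₀ = (0.02824·6.97 + 1.8·0.0383) / 1.828 = 0.1454 mg/L.
Travel time t = 5.93e+04 m / 0.54 m/s = 1.098e+05 s = 1.271 d.
C = 0.1454·exp(−0.072·1.271) = 0.1454·0.9126 = 0.1327 mg/L.

0.133 mg/L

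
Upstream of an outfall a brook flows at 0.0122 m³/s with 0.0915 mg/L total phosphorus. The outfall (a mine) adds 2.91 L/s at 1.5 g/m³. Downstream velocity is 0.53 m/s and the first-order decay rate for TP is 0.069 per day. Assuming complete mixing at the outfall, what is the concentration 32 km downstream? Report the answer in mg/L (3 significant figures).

0.346 mg/L

2.91 L/s = 0.00291 m³/s.
After complete mixing, C₀ = (0.00291·1.5 + 0.0122·0.0915) / 0.01511 = 0.3628 mg/L.
Travel time t = 3.2e+04 m / 0.53 m/s = 6.038e+04 s = 0.6988 d.
C = 0.3628·exp(−0.069·0.6988) = 0.3628·0.9529 = 0.3457 mg/L.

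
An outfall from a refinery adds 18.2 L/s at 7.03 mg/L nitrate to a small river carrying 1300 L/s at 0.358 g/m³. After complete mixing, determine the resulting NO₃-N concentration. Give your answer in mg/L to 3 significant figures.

0.450 mg/L

18.2 L/s = 0.0182 m³/s.
1300 L/s = 1.3 m³/s.
Flow-weighted mixing gives C = (0.0182·7.03 + 1.3·0.358) / (0.0182 + 1.3) = 0.5933/1.318 = 0.4501 mg/L.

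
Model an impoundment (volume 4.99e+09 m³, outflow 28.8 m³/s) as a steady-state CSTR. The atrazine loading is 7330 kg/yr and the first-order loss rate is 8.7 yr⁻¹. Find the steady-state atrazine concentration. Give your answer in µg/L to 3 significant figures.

Outflow Q = 28.8 m³/s × 3.156e+07 s/yr = 9.089e+08 m³/yr.
Steady-state CSTR mass balance: W = Q·C + k·V·C, so C = W/(Q + kV).
Q + kV = 9.089e+08 + 8.7·4.99e+09 = 4.432e+10 m³/yr.
C = 7330/4.432e+10 = 1.654e-07 kg/m³ = 0.0001654 mg/L = 0.1654 µg/L.

0.165 µg/L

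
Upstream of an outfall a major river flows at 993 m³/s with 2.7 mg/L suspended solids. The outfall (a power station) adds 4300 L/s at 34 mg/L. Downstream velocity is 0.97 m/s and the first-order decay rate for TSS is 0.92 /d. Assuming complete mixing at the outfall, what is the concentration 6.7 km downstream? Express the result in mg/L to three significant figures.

2.63 mg/L

4300 L/s = 4.3 m³/s.
After complete mixing, C₀ = (4.3·34 + 993·2.7) / 997.3 = 2.835 mg/L.
Travel time t = 6700 m / 0.97 m/s = 6907 s = 0.07994 d.
C = 2.835·exp(−0.92·0.07994) = 2.835·0.9291 = 2.634 mg/L.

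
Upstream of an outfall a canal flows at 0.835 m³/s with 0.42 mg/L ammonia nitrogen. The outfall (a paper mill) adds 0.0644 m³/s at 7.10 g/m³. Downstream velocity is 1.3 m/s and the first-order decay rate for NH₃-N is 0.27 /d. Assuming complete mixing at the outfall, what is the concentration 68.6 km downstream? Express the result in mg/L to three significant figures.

After complete mixing, C₀ = (0.0644·7.1 + 0.835·0.42) / 0.8994 = 0.8983 mg/L.
Travel time t = 6.86e+04 m / 1.3 m/s = 5.277e+04 s = 0.6108 d.
C = 0.8983·exp(−0.27·0.6108) = 0.8983·0.848 = 0.7617 mg/L.

0.762 mg/L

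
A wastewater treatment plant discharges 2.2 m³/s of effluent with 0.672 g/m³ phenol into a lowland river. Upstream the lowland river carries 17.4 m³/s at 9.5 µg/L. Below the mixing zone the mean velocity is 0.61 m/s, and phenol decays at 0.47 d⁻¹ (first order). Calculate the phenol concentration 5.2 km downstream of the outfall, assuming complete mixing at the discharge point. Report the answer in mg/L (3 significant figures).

9.5 µg/L = 0.0095 mg/L.
After complete mixing, C₀ = (2.2·0.672 + 17.4·0.0095) / 19.6 = 0.08386 mg/L.
Travel time t = 5200 m / 0.61 m/s = 8525 s = 0.09866 d.
C = 0.08386·exp(−0.47·0.09866) = 0.08386·0.9547 = 0.08006 mg/L.

0.0801 mg/L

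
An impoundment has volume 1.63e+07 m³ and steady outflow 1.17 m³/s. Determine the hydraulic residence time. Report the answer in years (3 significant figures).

Q = 1.17 m³/s × 3.156e+07 s/yr = 3.692e+07 m³/yr.
Hydraulic residence time τ = V/Q = 1.63e+07/3.692e+07 = 0.4415 yr.

0.441 yr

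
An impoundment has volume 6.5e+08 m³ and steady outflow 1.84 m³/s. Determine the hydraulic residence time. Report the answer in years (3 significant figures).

11.2 yr

Q = 1.84 m³/s × 3.156e+07 s/yr = 5.807e+07 m³/yr.
Hydraulic residence time τ = V/Q = 6.5e+08/5.807e+07 = 11.19 yr.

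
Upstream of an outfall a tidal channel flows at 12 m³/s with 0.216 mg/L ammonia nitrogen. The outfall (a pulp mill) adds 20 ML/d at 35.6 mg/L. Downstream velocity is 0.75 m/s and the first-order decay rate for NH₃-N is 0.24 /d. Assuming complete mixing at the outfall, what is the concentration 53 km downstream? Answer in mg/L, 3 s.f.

20 ML/d = 0.2315 m³/s.
After complete mixing, C₀ = (0.2315·35.6 + 12·0.216) / 12.23 = 0.8856 mg/L.
Travel time t = 5.3e+04 m / 0.75 m/s = 7.067e+04 s = 0.8179 d.
C = 0.8856·exp(−0.24·0.8179) = 0.8856·0.8218 = 0.7278 mg/L.

0.728 mg/L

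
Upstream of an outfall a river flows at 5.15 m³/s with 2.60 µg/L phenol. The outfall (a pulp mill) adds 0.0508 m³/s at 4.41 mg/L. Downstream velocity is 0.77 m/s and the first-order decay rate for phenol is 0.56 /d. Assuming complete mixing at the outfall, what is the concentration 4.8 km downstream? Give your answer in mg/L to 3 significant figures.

0.0438 mg/L

2.60 µg/L = 0.0026 mg/L.
After complete mixing, C₀ = (0.0508·4.41 + 5.15·0.0026) / 5.201 = 0.04565 mg/L.
Travel time t = 4800 m / 0.77 m/s = 6234 s = 0.07215 d.
C = 0.04565·exp(−0.56·0.07215) = 0.04565·0.9604 = 0.04384 mg/L.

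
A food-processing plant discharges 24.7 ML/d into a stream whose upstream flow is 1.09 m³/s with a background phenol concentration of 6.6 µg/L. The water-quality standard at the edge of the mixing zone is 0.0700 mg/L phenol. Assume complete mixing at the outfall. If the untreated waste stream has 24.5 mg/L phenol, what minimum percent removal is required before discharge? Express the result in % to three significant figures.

98.7 %

24.7 ML/d = 0.2859 m³/s.
6.6 µg/L = 0.0066 mg/L.
Mass balance: 0.07·1.376 = 0.2859·Cₑ + 1.09·0.0066.
Cₑ = (0.09631 − 0.007194) / 0.2859 = 0.3117 mg/L.
Required removal = 1 − 0.3117/24.5 = 98.73 %.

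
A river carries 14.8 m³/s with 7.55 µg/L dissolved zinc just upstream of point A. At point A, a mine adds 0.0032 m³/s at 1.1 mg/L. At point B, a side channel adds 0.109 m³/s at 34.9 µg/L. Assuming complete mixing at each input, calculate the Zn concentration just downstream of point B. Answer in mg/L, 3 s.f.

0.00798 mg/L

7.55 µg/L = 0.00755 mg/L.
After input A: C = (14.8·0.00755 + 0.0032·1.1) / 14.8 = 0.007786 mg/L.
34.9 µg/L = 0.0349 mg/L.
After input B: C = (14.8·0.007786 + 0.109·0.0349) / 14.91 = 0.007984 mg/L.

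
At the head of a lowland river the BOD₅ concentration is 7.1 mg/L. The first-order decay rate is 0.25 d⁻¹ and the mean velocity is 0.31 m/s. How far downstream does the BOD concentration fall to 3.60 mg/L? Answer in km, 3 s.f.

72.8 km

From C = C₀·e^(−kt), t = ln(C₀/C)/k = ln(7.1/3.60)/0.25 = 0.6792/0.25 = 2.717 d.
Distance = v·t = 0.31 m/s × 2.347e+05 s = 7.276e+04 m = 72.76 km.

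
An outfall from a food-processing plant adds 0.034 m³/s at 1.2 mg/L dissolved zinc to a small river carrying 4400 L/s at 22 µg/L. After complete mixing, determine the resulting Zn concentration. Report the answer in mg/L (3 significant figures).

4400 L/s = 4.4 m³/s.
22 µg/L = 0.022 mg/L.
Flow-weighted mixing gives C = (0.034·1.2 + 4.4·0.022) / (0.034 + 4.4) = 0.1376/4.434 = 0.03103 mg/L.

0.0310 mg/L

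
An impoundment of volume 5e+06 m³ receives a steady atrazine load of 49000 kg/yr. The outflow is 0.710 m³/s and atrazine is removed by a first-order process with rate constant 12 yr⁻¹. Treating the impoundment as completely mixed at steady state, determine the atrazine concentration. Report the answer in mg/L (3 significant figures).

0.595 mg/L

Outflow Q = 0.710 m³/s × 3.156e+07 s/yr = 2.241e+07 m³/yr.
Steady-state CSTR mass balance: W = Q·C + k·V·C, so C = W/(Q + kV).
Q + kV = 2.241e+07 + 12·5e+06 = 8.241e+07 m³/yr.
C = 49000/8.241e+07 = 0.0005946 kg/m³ = 0.5946 mg/L.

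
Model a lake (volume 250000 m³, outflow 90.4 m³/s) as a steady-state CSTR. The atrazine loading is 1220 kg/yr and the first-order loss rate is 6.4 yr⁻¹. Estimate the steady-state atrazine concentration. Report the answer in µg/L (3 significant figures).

Outflow Q = 90.4 m³/s × 3.156e+07 s/yr = 2.853e+09 m³/yr.
Steady-state CSTR mass balance: W = Q·C + k·V·C, so C = W/(Q + kV).
Q + kV = 2.853e+09 + 6.4·250000 = 2.854e+09 m³/yr.
C = 1220/2.854e+09 = 4.274e-07 kg/m³ = 0.0004274 mg/L = 0.4274 µg/L.

0.427 µg/L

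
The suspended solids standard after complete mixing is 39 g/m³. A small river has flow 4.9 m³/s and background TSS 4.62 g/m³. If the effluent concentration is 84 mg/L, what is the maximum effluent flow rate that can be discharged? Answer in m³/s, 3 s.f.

3.74 m³/s

Mass balance at complete mixing: C_std·(Q_w + Q_r) = Q_w·C_e + Q_r·C_b.
Rearranging, Q_w = Q_r·(C_std − C_b)/(C_e − C_std) = 4.9·(39 − 4.62) / (84 − 39) = 3.744 m³/s.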